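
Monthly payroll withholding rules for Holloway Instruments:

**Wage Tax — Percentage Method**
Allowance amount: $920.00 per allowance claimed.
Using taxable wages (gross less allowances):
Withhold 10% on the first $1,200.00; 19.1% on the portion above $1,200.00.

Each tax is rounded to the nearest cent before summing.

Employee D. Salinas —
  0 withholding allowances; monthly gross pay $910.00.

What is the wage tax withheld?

Wage Tax: taxable = $910.00
  10% × $910.00 = $91.00

$91.00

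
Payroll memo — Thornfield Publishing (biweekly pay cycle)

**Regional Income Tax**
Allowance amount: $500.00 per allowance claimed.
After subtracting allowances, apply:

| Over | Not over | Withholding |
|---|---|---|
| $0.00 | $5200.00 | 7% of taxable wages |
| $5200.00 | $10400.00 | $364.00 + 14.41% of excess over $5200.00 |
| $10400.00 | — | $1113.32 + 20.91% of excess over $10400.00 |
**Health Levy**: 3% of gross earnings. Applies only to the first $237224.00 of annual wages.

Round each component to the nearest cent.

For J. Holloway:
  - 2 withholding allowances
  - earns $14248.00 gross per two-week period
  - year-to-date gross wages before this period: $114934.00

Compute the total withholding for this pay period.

$2136.28

Regional Income Tax: taxable = $14248.00 − 2×$500.00 = $13248.00
  $1113.32 + 20.91% × ($13248.00 − $10400.00) = $1113.32 + 20.91% × $2848.00 = $1708.84
Health Levy: 3% × $14248.00 = $427.44
Total: $1708.84 + $427.44 = $2136.28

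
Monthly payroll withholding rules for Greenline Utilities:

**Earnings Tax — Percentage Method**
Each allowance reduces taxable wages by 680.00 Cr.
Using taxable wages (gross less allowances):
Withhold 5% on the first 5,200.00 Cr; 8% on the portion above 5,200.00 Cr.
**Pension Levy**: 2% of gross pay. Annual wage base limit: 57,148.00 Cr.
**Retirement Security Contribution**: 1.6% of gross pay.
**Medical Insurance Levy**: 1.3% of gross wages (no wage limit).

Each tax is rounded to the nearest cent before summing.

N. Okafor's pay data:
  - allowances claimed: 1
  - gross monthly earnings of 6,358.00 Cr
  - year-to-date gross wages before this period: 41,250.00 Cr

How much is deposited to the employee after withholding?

Earnings Tax: taxable = 6,358.00 Cr − 1×680.00 Cr = 5,678.00 Cr
  260.00 Cr + 8% × (5,678.00 Cr − 5,200.00 Cr) = 260.00 Cr + 8% × 478.00 Cr = 298.24 Cr
Pension Levy: 2% × 6,358.00 Cr = 127.16 Cr
Retirement Security Contribution: 1.6% × 6,358.00 Cr = 101.73 Cr
Medical Insurance Levy: 1.3% × 6,358.00 Cr = 82.65 Cr
Total withheld: 298.24 Cr + 127.16 Cr + 101.73 Cr + 82.65 Cr = 609.78 Cr
Net pay: 6,358.00 Cr − 609.78 Cr = 5,748.22 Cr

5,748.22 Cr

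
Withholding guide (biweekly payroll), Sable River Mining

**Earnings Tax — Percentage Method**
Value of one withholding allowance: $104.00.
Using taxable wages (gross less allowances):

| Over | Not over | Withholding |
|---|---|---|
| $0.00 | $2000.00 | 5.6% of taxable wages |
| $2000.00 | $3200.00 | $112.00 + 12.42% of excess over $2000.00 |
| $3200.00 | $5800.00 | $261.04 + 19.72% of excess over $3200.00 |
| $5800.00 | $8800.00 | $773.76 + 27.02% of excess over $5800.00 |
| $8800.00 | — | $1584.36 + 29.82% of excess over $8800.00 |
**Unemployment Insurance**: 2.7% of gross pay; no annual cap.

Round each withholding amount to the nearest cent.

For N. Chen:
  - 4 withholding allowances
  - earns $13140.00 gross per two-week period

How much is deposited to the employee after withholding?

Earnings Tax: taxable = $13140.00 − 4×$104.00 = $12724.00
  $1584.36 + 29.82% × ($12724.00 − $8800.00) = $1584.36 + 29.82% × $3924.00 = $2754.50
Unemployment Insurance: 2.7% × $13140.00 = $354.78
Total withheld: $2754.50 + $354.78 = $3109.28
Net pay: $13140.00 − $3109.28 = $10030.72

$10030.72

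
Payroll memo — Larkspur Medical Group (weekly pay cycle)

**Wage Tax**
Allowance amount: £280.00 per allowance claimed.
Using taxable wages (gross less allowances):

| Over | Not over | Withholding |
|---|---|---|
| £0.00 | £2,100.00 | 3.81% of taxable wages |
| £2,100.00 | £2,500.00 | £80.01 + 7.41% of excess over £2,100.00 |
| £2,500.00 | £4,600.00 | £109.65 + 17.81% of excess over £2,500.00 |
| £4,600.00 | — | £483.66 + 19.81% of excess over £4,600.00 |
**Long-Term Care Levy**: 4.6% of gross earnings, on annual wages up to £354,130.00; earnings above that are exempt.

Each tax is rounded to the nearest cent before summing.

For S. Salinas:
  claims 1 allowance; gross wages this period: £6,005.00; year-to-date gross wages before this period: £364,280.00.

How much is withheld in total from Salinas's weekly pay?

Wage Tax: taxable = £6,005.00 − 1×£280.00 = £5,725.00
  £483.66 + 19.81% × (£5,725.00 − £4,600.00) = £483.66 + 19.81% × £1,125.00 = £706.52
Long-Term Care Levy: YTD £364,280.00 ≥ cap £354,130.00 → £0.00
Total: £706.52 + £0.00 = £706.52

£706.52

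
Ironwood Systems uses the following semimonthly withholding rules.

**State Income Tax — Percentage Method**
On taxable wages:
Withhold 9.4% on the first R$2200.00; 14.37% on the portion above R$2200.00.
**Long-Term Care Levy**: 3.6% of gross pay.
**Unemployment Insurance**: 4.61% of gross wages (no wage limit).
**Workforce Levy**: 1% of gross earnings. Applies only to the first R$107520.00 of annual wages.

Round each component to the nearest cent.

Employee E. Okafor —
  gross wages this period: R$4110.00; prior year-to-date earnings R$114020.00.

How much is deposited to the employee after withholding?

R$3291.30

State Income Tax: taxable = R$4110.00
  R$206.80 + 14.37% × (R$4110.00 − R$2200.00) = R$206.80 + 14.37% × R$1910.00 = R$481.27
Long-Term Care Levy: 3.6% × R$4110.00 = R$147.96
Unemployment Insurance: 4.61% × R$4110.00 = R$189.47
Workforce Levy: YTD R$114020.00 ≥ cap R$107520.00 → R$0.00
Total withheld: R$481.27 + R$147.96 + R$189.47 + R$0.00 = R$818.70
Net pay: R$4110.00 − R$818.70 = R$3291.30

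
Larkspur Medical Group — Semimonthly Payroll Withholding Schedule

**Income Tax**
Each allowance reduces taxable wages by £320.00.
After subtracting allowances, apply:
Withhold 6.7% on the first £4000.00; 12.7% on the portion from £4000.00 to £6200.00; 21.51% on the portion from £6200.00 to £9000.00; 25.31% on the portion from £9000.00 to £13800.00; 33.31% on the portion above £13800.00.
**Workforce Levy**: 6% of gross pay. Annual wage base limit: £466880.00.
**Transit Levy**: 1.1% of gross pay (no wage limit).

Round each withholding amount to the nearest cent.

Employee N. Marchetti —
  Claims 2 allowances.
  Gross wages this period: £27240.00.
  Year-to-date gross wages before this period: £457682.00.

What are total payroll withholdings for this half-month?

£7479.76

Income Tax: taxable = £27240.00 − 2×£320.00 = £26600.00
  £2364.56 + 33.31% × (£26600.00 − £13800.00) = £2364.56 + 33.31% × £12800.00 = £6628.24
Workforce Levy: cap £466880.00 − YTD £457682.00 = £9198.00 subject; 6% × £9198.00 = £551.88
Transit Levy: 1.1% × £27240.00 = £299.64
Total: £6628.24 + £551.88 + £299.64 = £7479.76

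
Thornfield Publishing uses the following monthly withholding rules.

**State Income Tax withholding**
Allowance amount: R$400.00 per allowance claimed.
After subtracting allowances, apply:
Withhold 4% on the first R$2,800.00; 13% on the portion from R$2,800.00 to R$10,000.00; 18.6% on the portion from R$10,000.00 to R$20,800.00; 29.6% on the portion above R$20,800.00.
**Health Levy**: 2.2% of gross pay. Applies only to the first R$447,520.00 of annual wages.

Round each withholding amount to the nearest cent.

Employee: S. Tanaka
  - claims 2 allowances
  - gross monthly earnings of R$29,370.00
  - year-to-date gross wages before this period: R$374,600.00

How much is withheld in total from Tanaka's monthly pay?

State Income Tax: taxable = R$29,370.00 − 2×R$400.00 = R$28,570.00
  R$3,056.80 + 29.6% × (R$28,570.00 − R$20,800.00) = R$3,056.80 + 29.6% × R$7,770.00 = R$5,356.72
Health Levy: 2.2% × R$29,370.00 = R$646.14
Total: R$5,356.72 + R$646.14 = R$6,002.86

R$6,002.86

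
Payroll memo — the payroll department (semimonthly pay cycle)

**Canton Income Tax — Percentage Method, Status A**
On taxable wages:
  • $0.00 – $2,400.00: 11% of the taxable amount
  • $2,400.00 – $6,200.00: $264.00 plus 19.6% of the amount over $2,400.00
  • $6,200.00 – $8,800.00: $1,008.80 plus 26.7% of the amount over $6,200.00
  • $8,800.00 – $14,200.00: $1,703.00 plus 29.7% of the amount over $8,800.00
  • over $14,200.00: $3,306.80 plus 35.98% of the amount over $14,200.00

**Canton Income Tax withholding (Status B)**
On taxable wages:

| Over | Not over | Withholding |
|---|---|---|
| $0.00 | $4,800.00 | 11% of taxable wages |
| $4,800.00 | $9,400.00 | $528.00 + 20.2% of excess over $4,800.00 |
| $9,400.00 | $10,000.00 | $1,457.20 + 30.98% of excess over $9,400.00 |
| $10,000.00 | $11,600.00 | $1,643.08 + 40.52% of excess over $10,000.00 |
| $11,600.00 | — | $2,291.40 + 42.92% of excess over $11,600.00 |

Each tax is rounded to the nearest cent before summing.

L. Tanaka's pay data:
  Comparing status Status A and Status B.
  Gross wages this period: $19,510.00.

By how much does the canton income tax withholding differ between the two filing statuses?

$469.03

Canton Income Tax (Status A): taxable = $19,510.00
  $3,306.80 + 35.98% × ($19,510.00 − $14,200.00) = $3,306.80 + 35.98% × $5,310.00 = $5,217.34
Canton Income Tax (Status B): taxable = $19,510.00
  $2,291.40 + 42.92% × ($19,510.00 − $11,600.00) = $2,291.40 + 42.92% × $7,910.00 = $5,686.37
Difference: |$5,217.34 − $5,686.37| = $469.03 (higher under Status B)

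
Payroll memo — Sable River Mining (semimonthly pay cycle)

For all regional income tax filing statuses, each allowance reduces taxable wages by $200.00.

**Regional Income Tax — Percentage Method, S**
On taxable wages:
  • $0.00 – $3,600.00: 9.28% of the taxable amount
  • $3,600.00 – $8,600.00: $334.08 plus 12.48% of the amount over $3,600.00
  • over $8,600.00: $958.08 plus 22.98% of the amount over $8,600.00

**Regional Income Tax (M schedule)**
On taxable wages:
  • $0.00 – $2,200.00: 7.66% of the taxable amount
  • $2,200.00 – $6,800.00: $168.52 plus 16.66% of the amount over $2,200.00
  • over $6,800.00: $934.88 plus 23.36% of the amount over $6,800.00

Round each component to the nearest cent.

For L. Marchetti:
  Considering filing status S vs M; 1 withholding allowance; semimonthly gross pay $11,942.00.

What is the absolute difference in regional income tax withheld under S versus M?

Regional Income Tax (S): taxable = $11,942.00 − 1×$200.00 = $11,742.00
  $958.08 + 22.98% × ($11,742.00 − $8,600.00) = $958.08 + 22.98% × $3,142.00 = $1,680.11
Regional Income Tax (M): taxable = $11,942.00 − 1×$200.00 = $11,742.00
  $934.88 + 23.36% × ($11,742.00 − $6,800.00) = $934.88 + 23.36% × $4,942.00 = $2,089.33
Difference: |$1,680.11 − $2,089.33| = $409.22 (higher under M)

$409.22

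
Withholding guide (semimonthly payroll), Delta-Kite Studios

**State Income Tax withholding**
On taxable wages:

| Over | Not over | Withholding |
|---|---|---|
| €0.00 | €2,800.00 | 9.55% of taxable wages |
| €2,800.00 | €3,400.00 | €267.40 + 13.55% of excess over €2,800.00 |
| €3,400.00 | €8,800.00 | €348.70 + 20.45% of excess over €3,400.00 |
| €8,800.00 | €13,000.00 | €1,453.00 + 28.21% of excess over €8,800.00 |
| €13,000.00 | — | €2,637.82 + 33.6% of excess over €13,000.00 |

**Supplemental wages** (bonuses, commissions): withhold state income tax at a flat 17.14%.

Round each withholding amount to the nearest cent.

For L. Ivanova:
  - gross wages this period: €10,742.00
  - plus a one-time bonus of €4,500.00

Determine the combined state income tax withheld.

State Income Tax: taxable = €10,742.00
  €1,453.00 + 28.21% × (€10,742.00 − €8,800.00) = €1,453.00 + 28.21% × €1,942.00 = €2,000.84
Supplemental (17.14% flat on bonus): 17.14% × €4,500.00 = €771.30
Total state income tax: €2,000.84 + €771.30 = €2,772.14

€2,772.14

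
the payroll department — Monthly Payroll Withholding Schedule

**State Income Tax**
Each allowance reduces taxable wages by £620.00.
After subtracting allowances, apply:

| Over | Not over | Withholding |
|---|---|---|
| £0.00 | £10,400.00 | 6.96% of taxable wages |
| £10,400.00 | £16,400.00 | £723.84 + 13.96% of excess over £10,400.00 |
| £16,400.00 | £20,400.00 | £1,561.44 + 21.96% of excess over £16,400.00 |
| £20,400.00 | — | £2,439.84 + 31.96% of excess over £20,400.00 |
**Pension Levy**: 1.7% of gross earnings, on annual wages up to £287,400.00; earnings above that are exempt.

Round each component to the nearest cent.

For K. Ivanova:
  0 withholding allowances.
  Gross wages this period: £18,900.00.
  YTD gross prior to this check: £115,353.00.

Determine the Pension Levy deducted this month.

£321.30

Pension Levy: 1.7% × £18,900.00 = £321.30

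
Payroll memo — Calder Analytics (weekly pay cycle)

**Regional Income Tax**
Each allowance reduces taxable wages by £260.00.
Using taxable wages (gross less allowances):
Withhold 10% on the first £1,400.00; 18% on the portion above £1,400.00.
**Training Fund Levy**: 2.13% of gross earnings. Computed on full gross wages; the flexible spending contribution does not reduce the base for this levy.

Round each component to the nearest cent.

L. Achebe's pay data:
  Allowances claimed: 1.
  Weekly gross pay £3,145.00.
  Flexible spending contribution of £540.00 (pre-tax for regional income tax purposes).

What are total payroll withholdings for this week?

£377.09

Regional Income Tax: taxable = £3,145.00 − £540.00 − 1×£260.00 = £2,345.00
  £140.00 + 18% × (£2,345.00 − £1,400.00) = £140.00 + 18% × £945.00 = £310.10
Training Fund Levy: 2.13% × £3,145.00 = £66.99
Total: £310.10 + £66.99 = £377.09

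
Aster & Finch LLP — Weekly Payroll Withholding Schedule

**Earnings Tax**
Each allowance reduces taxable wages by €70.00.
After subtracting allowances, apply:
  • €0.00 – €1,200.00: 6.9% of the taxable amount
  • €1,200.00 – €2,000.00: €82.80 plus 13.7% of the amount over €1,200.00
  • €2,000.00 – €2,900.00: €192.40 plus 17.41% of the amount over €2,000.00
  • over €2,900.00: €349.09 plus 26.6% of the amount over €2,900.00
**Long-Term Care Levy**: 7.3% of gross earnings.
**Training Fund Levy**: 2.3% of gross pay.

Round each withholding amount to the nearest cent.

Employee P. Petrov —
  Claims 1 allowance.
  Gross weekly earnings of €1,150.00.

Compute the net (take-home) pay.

Earnings Tax: taxable = €1,150.00 − 1×€70.00 = €1,080.00
  6.9% × €1,080.00 = €74.52
Long-Term Care Levy: 7.3% × €1,150.00 = €83.95
Training Fund Levy: 2.3% × €1,150.00 = €26.45
Total withheld: €74.52 + €83.95 + €26.45 = €184.92
Net pay: €1,150.00 − €184.92 = €965.08

€965.08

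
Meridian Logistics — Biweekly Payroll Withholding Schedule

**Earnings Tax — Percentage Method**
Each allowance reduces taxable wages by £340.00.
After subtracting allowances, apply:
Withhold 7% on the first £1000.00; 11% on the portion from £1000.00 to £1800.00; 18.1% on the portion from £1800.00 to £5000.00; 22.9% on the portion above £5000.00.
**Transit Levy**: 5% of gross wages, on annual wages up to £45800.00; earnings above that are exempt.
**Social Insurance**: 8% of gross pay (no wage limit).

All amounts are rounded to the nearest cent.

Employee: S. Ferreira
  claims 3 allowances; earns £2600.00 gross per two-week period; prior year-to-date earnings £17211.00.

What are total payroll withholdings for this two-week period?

£471.80

Earnings Tax: taxable = £2600.00 − 3×£340.00 = £1580.00
  £70.00 + 11% × (£1580.00 − £1000.00) = £70.00 + 11% × £580.00 = £133.80
Transit Levy: 5% × £2600.00 = £130.00
Social Insurance: 8% × £2600.00 = £208.00
Total: £133.80 + £130.00 + £208.00 = £471.80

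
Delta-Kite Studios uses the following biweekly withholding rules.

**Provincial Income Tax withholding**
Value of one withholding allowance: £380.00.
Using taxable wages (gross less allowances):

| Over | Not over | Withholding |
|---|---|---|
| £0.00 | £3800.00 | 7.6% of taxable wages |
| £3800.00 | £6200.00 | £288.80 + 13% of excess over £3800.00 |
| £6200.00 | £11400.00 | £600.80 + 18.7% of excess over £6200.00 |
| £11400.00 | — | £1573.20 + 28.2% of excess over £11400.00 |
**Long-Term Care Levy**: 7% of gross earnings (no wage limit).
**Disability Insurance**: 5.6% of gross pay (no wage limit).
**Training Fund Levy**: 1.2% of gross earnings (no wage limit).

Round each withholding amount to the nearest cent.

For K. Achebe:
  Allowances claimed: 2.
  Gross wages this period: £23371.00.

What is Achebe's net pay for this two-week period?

Provincial Income Tax: taxable = £23371.00 − 2×£380.00 = £22611.00
  £1573.20 + 28.2% × (£22611.00 − £11400.00) = £1573.20 + 28.2% × £11211.00 = £4734.70
Long-Term Care Levy: 7% × £23371.00 = £1635.97
Disability Insurance: 5.6% × £23371.00 = £1308.78
Training Fund Levy: 1.2% × £23371.00 = £280.45
Total withheld: £4734.70 + £1635.97 + £1308.78 + £280.45 = £7959.90
Net pay: £23371.00 − £7959.90 = £15411.10

£15411.10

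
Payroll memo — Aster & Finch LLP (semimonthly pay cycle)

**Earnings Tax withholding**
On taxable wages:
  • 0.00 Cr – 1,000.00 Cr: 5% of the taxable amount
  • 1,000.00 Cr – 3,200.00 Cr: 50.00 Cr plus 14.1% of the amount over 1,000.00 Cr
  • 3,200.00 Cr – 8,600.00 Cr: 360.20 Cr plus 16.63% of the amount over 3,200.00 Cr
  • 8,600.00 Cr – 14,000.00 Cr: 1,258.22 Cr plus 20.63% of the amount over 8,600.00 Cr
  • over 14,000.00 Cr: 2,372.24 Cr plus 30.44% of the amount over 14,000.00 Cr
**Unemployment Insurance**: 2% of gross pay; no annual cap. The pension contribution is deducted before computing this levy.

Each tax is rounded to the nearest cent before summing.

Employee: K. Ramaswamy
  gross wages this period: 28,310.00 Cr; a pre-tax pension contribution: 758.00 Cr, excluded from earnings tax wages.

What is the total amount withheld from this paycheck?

Earnings Tax: taxable = 28,310.00 Cr − 758.00 Cr = 27,552.00 Cr
  2,372.24 Cr + 30.44% × (27,552.00 Cr − 14,000.00 Cr) = 2,372.24 Cr + 30.44% × 13,552.00 Cr = 6,497.47 Cr
Unemployment Insurance: 2% × 27,552.00 Cr = 551.04 Cr
Total: 6,497.47 Cr + 551.04 Cr = 7,048.51 Cr

7,048.51 Cr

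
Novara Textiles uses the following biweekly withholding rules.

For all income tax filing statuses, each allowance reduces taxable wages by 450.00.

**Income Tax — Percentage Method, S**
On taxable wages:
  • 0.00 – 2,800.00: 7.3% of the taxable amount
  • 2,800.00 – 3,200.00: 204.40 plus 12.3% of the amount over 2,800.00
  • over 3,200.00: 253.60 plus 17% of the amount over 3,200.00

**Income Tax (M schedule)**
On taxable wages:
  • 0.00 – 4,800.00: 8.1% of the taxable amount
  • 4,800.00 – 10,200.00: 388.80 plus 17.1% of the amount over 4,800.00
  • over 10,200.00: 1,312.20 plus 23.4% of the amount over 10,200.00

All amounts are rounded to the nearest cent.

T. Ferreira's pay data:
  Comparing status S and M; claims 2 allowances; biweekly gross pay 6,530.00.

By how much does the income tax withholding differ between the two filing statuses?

Income Tax (S): taxable = 6,530.00 − 2×450.00 = 5,630.00
  253.60 + 17% × (5,630.00 − 3,200.00) = 253.60 + 17% × 2,430.00 = 666.70
Income Tax (M): taxable = 6,530.00 − 2×450.00 = 5,630.00
  388.80 + 17.1% × (5,630.00 − 4,800.00) = 388.80 + 17.1% × 830.00 = 530.73
Difference: |666.70 − 530.73| = 135.97 (higher under S)

135.97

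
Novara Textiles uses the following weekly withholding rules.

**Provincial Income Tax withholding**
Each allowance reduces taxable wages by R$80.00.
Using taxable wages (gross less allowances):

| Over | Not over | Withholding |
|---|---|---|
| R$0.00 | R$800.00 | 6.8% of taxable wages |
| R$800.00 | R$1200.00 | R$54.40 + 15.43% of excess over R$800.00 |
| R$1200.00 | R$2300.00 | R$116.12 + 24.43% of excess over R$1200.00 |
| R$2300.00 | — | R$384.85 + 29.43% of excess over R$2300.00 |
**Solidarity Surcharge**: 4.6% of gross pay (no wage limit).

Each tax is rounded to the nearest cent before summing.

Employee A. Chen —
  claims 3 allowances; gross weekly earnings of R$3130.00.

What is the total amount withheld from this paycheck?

Provincial Income Tax: taxable = R$3130.00 − 3×R$80.00 = R$2890.00
  R$384.85 + 29.43% × (R$2890.00 − R$2300.00) = R$384.85 + 29.43% × R$590.00 = R$558.49
Solidarity Surcharge: 4.6% × R$3130.00 = R$143.98
Total: R$558.49 + R$143.98 = R$702.47

R$702.47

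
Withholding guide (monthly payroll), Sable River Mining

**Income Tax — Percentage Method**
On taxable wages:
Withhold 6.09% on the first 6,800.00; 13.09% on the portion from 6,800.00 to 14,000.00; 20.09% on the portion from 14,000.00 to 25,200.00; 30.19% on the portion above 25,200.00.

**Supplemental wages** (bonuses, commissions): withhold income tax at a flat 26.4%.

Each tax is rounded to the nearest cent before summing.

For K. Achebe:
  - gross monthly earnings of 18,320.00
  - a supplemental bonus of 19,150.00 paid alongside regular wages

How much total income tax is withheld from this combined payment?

Income Tax: taxable = 18,320.00
  1,356.60 + 20.09% × (18,320.00 − 14,000.00) = 1,356.60 + 20.09% × 4,320.00 = 2,224.49
Supplemental (26.4% flat on bonus): 26.4% × 19,150.00 = 5,055.60
Total income tax: 2,224.49 + 5,055.60 = 7,280.09

7,280.09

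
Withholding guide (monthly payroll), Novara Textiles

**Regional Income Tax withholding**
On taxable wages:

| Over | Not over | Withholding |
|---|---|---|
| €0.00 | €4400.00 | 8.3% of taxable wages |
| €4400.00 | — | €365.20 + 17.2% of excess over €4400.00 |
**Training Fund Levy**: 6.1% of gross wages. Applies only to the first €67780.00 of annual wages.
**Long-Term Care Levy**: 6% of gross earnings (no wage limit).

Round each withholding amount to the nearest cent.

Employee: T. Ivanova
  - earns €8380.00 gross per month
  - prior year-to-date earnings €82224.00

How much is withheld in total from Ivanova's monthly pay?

Regional Income Tax: taxable = €8380.00
  €365.20 + 17.2% × (€8380.00 − €4400.00) = €365.20 + 17.2% × €3980.00 = €1049.76
Training Fund Levy: YTD €82224.00 ≥ cap €67780.00 → €0.00
Long-Term Care Levy: 6% × €8380.00 = €502.80
Total: €1049.76 + €0.00 + €502.80 = €1552.56

€1552.56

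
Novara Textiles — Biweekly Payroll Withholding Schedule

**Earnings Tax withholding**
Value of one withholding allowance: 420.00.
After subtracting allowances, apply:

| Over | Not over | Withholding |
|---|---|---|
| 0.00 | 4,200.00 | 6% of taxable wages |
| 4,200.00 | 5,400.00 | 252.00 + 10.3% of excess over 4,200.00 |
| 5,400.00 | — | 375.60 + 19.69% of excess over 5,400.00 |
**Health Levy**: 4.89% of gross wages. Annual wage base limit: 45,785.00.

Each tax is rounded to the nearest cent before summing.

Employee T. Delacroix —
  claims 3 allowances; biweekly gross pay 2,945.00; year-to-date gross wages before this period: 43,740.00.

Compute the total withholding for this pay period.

Earnings Tax: taxable = 2,945.00 − 3×420.00 = 1,685.00
  6% × 1,685.00 = 101.10
Health Levy: cap 45,785.00 − YTD 43,740.00 = 2,045.00 subject; 4.89% × 2,045.00 = 100.00
Total: 101.10 + 100.00 = 201.10

201.10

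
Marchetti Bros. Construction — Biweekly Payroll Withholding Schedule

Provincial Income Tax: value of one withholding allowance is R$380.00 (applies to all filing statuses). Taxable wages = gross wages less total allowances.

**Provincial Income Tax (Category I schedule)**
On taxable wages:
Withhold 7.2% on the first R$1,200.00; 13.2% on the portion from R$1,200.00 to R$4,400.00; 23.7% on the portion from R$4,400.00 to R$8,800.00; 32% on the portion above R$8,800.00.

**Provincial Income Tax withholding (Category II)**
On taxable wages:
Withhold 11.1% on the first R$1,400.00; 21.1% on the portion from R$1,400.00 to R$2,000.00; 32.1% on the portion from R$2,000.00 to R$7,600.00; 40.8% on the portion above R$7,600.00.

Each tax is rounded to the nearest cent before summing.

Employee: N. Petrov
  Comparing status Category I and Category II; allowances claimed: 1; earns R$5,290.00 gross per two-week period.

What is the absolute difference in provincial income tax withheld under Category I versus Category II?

Provincial Income Tax (Category I): taxable = R$5,290.00 − 1×R$380.00 = R$4,910.00
  R$508.80 + 23.7% × (R$4,910.00 − R$4,400.00) = R$508.80 + 23.7% × R$510.00 = R$629.67
Provincial Income Tax (Category II): taxable = R$5,290.00 − 1×R$380.00 = R$4,910.00
  R$282.00 + 32.1% × (R$4,910.00 − R$2,000.00) = R$282.00 + 32.1% × R$2,910.00 = R$1,216.11
Difference: |R$629.67 − R$1,216.11| = R$586.44 (higher under Category II)

R$586.44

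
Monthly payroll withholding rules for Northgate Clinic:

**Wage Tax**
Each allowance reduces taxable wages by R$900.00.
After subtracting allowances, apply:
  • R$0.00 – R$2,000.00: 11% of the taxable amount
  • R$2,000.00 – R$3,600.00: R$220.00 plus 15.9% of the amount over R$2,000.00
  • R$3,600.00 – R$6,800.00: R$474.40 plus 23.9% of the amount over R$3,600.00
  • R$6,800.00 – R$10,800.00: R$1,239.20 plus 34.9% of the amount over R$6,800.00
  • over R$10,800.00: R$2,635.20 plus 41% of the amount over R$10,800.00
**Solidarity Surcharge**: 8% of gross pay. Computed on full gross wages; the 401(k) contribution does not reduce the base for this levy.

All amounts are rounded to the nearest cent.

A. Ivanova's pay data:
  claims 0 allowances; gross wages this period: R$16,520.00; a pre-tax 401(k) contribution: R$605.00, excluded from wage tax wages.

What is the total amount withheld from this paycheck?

R$6,053.95

Wage Tax: taxable = R$16,520.00 − R$605.00 = R$15,915.00
  R$2,635.20 + 41% × (R$15,915.00 − R$10,800.00) = R$2,635.20 + 41% × R$5,115.00 = R$4,732.35
Solidarity Surcharge: 8% × R$16,520.00 = R$1,321.60
Total: R$4,732.35 + R$1,321.60 = R$6,053.95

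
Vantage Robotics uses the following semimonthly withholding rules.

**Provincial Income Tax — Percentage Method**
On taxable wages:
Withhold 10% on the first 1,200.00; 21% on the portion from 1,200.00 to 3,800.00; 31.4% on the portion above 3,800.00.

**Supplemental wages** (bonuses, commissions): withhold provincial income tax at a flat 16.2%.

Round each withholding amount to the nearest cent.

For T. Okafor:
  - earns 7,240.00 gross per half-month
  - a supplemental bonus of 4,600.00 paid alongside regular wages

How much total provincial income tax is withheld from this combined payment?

Provincial Income Tax: taxable = 7,240.00
  666.00 + 31.4% × (7,240.00 − 3,800.00) = 666.00 + 31.4% × 3,440.00 = 1,746.16
Supplemental (16.2% flat on bonus): 16.2% × 4,600.00 = 745.20
Total provincial income tax: 1,746.16 + 745.20 = 2,491.36

2,491.36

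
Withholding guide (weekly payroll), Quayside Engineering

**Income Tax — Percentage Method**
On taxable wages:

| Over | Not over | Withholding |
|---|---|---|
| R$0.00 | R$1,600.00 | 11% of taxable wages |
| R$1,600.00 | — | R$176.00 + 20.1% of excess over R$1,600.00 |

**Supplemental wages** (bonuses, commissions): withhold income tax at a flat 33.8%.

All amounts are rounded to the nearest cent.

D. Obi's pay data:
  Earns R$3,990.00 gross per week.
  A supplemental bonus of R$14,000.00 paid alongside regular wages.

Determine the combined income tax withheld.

R$5,388.39

Income Tax: taxable = R$3,990.00
  R$176.00 + 20.1% × (R$3,990.00 − R$1,600.00) = R$176.00 + 20.1% × R$2,390.00 = R$656.39
Supplemental (33.8% flat on bonus): 33.8% × R$14,000.00 = R$4,732.00
Total income tax: R$656.39 + R$4,732.00 = R$5,388.39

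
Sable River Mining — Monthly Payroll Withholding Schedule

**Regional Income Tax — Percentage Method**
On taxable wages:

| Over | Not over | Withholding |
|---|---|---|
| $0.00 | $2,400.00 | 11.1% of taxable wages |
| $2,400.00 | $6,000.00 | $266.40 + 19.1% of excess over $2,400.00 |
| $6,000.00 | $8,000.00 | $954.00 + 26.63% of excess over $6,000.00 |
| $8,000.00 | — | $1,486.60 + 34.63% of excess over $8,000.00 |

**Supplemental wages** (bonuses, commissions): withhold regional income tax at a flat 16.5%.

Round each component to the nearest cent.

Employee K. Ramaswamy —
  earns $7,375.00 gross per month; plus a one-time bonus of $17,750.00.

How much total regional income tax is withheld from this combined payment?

Regional Income Tax: taxable = $7,375.00
  $954.00 + 26.63% × ($7,375.00 − $6,000.00) = $954.00 + 26.63% × $1,375.00 = $1,320.16
Supplemental (16.5% flat on bonus): 16.5% × $17,750.00 = $2,928.75
Total regional income tax: $1,320.16 + $2,928.75 = $4,248.91

$4,248.91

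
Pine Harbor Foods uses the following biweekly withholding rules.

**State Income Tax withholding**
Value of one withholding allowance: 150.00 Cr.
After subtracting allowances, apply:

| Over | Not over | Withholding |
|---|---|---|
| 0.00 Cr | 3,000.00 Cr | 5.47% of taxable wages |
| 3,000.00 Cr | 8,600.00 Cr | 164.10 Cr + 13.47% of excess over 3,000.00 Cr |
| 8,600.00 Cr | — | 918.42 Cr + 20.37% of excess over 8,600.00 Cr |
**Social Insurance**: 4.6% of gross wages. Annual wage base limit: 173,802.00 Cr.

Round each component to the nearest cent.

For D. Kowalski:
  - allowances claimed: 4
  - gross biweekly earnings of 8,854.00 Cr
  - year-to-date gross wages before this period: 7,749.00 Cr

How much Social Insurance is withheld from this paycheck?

407.28 Cr

Social Insurance: 4.6% × 8,854.00 Cr = 407.28 Cr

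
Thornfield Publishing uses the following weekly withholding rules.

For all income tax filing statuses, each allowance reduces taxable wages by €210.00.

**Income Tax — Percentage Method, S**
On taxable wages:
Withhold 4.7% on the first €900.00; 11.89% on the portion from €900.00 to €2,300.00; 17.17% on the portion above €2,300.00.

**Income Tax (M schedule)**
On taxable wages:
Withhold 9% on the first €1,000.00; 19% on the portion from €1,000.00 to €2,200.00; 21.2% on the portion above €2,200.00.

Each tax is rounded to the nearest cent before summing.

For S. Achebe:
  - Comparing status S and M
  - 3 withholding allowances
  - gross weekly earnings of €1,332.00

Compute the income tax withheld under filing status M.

€63.18

Income Tax (M): taxable = €1,332.00 − 3×€210.00 = €702.00
  9% × €702.00 = €63.18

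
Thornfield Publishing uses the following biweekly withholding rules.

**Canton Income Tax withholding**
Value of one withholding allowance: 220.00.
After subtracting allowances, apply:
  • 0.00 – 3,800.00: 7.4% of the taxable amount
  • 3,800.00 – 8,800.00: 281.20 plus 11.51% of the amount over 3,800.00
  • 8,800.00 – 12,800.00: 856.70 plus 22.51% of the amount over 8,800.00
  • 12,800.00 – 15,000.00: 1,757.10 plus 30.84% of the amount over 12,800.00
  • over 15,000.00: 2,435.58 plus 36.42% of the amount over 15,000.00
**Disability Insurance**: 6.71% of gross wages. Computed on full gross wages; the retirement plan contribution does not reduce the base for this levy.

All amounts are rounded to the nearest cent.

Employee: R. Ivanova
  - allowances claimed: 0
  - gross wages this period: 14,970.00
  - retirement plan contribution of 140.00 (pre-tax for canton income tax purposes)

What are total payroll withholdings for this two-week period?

3,387.64

Canton Income Tax: taxable = 14,970.00 − 140.00 = 14,830.00
  1,757.10 + 30.84% × (14,830.00 − 12,800.00) = 1,757.10 + 30.84% × 2,030.00 = 2,383.15
Disability Insurance: 6.71% × 14,970.00 = 1,004.49
Total: 2,383.15 + 1,004.49 = 3,387.64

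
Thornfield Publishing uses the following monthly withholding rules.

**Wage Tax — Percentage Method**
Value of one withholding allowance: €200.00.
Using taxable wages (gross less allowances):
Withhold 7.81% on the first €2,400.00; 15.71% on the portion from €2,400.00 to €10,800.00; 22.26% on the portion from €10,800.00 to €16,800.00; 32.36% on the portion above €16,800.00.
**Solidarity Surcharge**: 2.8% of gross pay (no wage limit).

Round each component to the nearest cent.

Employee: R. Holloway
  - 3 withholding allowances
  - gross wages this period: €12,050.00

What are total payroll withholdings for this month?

Wage Tax: taxable = €12,050.00 − 3×€200.00 = €11,450.00
  €1,507.08 + 22.26% × (€11,450.00 − €10,800.00) = €1,507.08 + 22.26% × €650.00 = €1,651.77
Solidarity Surcharge: 2.8% × €12,050.00 = €337.40
Total: €1,651.77 + €337.40 = €1,989.17

€1,989.17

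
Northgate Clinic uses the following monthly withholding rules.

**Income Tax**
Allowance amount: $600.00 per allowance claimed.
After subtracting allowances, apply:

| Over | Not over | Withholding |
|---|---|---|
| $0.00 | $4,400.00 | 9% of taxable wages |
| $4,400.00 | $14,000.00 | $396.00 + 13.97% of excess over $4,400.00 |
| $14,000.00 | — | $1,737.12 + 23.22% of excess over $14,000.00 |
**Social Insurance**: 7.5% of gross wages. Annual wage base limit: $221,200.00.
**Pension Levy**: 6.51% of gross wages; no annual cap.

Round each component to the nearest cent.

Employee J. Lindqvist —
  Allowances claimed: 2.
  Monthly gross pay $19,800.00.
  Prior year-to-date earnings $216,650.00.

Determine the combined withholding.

Income Tax: taxable = $19,800.00 − 2×$600.00 = $18,600.00
  $1,737.12 + 23.22% × ($18,600.00 − $14,000.00) = $1,737.12 + 23.22% × $4,600.00 = $2,805.24
Social Insurance: cap $221,200.00 − YTD $216,650.00 = $4,550.00 subject; 7.5% × $4,550.00 = $341.25
Pension Levy: 6.51% × $19,800.00 = $1,288.98
Total: $2,805.24 + $341.25 + $1,288.98 = $4,435.47

$4,435.47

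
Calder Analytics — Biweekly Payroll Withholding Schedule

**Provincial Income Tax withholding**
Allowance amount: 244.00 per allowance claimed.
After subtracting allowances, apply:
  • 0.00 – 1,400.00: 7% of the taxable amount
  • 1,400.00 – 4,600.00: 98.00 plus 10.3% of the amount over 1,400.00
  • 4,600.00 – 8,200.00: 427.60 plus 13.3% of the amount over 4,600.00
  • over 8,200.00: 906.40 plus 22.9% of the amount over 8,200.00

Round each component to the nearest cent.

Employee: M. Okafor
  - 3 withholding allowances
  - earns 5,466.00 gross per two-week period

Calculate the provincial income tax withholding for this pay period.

445.42

Provincial Income Tax: taxable = 5,466.00 − 3×244.00 = 4,734.00
  427.60 + 13.3% × (4,734.00 − 4,600.00) = 427.60 + 13.3% × 134.00 = 445.42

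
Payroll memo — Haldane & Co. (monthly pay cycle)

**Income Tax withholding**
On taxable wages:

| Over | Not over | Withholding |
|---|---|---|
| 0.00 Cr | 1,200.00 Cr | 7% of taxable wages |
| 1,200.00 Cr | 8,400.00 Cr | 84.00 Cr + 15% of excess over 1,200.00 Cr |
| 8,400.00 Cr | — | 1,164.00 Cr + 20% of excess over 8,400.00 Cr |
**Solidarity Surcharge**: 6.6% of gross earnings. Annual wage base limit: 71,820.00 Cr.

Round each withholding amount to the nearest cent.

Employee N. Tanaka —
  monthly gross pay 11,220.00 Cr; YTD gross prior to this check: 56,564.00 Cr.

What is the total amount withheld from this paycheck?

2,468.52 Cr

Income Tax: taxable = 11,220.00 Cr
  1,164.00 Cr + 20% × (11,220.00 Cr − 8,400.00 Cr) = 1,164.00 Cr + 20% × 2,820.00 Cr = 1,728.00 Cr
Solidarity Surcharge: 6.6% × 11,220.00 Cr = 740.52 Cr
Total: 1,728.00 Cr + 740.52 Cr = 2,468.52 Cr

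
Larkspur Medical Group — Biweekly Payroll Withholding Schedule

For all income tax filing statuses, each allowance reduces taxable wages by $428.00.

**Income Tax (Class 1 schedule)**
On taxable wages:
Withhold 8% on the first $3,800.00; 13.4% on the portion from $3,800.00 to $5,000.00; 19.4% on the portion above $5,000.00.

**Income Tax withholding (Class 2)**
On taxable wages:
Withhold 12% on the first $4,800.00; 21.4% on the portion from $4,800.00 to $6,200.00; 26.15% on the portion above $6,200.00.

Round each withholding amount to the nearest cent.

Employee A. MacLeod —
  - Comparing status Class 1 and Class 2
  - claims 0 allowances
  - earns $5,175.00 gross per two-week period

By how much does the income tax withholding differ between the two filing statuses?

$157.50

Income Tax (Class 1): taxable = $5,175.00
  $464.80 + 19.4% × ($5,175.00 − $5,000.00) = $464.80 + 19.4% × $175.00 = $498.75
Income Tax (Class 2): taxable = $5,175.00
  $576.00 + 21.4% × ($5,175.00 − $4,800.00) = $576.00 + 21.4% × $375.00 = $656.25
Difference: |$498.75 − $656.25| = $157.50 (higher under Class 2)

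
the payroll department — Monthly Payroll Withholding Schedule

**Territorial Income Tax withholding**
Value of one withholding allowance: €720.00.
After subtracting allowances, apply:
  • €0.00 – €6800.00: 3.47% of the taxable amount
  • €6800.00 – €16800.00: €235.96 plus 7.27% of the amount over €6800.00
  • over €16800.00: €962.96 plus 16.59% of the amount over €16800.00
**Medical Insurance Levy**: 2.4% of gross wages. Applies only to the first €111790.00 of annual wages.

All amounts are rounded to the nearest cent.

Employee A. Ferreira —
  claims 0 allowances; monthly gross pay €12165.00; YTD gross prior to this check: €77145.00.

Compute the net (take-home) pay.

€11247.04

Territorial Income Tax: taxable = €12165.00
  €235.96 + 7.27% × (€12165.00 − €6800.00) = €235.96 + 7.27% × €5365.00 = €626.00
Medical Insurance Levy: 2.4% × €12165.00 = €291.96
Total withheld: €626.00 + €291.96 = €917.96
Net pay: €12165.00 − €917.96 = €11247.04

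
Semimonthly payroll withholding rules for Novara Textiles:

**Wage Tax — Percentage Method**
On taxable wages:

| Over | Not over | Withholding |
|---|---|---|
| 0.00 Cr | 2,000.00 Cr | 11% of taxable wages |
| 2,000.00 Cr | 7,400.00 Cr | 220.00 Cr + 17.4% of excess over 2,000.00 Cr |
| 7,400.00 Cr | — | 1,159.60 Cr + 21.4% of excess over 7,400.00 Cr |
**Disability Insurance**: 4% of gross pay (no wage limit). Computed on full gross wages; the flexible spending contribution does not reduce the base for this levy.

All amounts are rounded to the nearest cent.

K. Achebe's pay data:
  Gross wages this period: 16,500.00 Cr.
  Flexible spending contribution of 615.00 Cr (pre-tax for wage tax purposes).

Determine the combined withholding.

Wage Tax: taxable = 16,500.00 Cr − 615.00 Cr = 15,885.00 Cr
  1,159.60 Cr + 21.4% × (15,885.00 Cr − 7,400.00 Cr) = 1,159.60 Cr + 21.4% × 8,485.00 Cr = 2,975.39 Cr
Disability Insurance: 4% × 16,500.00 Cr = 660.00 Cr
Total: 2,975.39 Cr + 660.00 Cr = 3,635.39 Cr

3,635.39 Cr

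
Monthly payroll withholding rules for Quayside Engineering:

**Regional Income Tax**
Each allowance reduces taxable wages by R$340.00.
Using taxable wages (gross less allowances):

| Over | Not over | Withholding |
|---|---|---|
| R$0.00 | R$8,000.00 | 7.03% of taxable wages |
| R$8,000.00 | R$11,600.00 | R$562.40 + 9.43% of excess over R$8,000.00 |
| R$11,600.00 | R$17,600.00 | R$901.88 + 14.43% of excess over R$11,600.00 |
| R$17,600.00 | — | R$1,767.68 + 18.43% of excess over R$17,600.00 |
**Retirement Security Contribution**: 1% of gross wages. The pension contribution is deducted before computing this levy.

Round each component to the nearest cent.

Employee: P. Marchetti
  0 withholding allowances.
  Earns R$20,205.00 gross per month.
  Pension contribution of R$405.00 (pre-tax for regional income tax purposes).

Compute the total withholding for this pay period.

Regional Income Tax: taxable = R$20,205.00 − R$405.00 = R$19,800.00
  R$1,767.68 + 18.43% × (R$19,800.00 − R$17,600.00) = R$1,767.68 + 18.43% × R$2,200.00 = R$2,173.14
Retirement Security Contribution: 1% × R$19,800.00 = R$198.00
Total: R$2,173.14 + R$198.00 = R$2,371.14

R$2,371.14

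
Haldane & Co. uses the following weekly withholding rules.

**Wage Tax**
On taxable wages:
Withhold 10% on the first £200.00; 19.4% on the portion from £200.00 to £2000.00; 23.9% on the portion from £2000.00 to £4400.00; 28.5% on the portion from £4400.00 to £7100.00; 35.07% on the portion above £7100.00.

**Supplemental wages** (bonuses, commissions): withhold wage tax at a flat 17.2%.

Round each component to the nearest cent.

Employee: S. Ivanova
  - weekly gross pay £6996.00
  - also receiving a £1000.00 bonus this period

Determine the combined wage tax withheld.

Wage Tax: taxable = £6996.00
  £942.80 + 28.5% × (£6996.00 − £4400.00) = £942.80 + 28.5% × £2596.00 = £1682.66
Supplemental (17.2% flat on bonus): 17.2% × £1000.00 = £172.00
Total wage tax: £1682.66 + £172.00 = £1854.66

£1854.66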